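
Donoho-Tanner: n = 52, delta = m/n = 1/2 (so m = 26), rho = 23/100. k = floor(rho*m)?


m = 1/2*52 = 26.
rho = 23/100.
rho*m = 23/100*26 = 5.98.
k = floor(5.98) = 5.

5


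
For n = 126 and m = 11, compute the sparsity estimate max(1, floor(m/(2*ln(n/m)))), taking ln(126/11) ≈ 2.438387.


n/m = 126/11.
ln(n/m) ≈ 2.438387.
2*ln(n/m) ≈ 4.876774.
m/(2*ln(n/m)) ≈ 11/4.876774 ≈ 2.2556.
floor = 2.
k_max = max(1, 2) = 2.

2


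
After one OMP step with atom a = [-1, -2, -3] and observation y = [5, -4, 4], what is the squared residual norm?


a^T a = 14.
a^T y = -9.
coeff = -9/14 = -9/14.
||r||^2 = 717/14.

717/14


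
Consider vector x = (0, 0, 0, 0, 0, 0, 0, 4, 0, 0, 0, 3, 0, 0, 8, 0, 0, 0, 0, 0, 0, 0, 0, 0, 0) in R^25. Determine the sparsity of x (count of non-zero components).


Non-zero positions: [7, 11, 14].
Sparsity = 3.

3


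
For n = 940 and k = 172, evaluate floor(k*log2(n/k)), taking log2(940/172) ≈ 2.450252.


log2(n/k) = log2(940/172) ≈ 2.450252.
k*log2(n/k) ≈ 172*2.450252 = 421.443344.
floor(421.443344) = 421.

421


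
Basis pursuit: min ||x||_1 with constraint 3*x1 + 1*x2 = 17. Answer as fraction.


Axis intercepts:
  x1 = 17/3, x2 = 0: L1 = 17/3
  x1 = 0, x2 = 17: L1 = 17
x* = (17/3, 0)
||x*||_1 = 17/3.

17/3


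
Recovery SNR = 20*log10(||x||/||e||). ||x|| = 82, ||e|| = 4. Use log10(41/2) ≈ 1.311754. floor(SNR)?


||x||/||e|| = 82/4 = 41/2.
log10(41/2) ≈ 1.311754.
20*log10(||x||/||e||) ≈ 20*1.311754 = 26.23508.
floor(26.23508) = 26.

26


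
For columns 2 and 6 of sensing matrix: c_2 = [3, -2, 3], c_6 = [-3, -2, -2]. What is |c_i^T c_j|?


Inner product: 3*-3 + -2*-2 + 3*-2
Products: [-9, 4, -6]
Sum = -11.
|dot| = 11.

11


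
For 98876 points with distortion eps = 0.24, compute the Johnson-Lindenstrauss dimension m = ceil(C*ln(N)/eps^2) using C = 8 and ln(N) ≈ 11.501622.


ln(98876) ≈ 11.501622.
eps^2 = 0.24^2 = 0.0576.
C*ln(N)/eps^2 ≈ 8*11.501622/0.0576 ≈ 1597.4475.
m = ceil(1597.4475) = 1598.

1598


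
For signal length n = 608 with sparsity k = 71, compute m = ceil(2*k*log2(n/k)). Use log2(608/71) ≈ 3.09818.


log2(n/k) = log2(608/71) ≈ 3.09818.
2*k*log2(n/k) ≈ 2*71*3.09818 = 439.94156.
m = ceil(439.94156) = 440.

440


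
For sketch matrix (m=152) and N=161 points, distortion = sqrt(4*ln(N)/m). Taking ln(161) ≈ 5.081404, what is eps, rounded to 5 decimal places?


ln(161) ≈ 5.081404.
4*ln(N)/m ≈ 4*5.081404/152 ≈ 0.13372116.
eps = sqrt(0.13372116) ≈ 0.365679 ≈ 0.36568.

0.36568


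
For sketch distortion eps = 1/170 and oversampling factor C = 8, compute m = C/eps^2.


1/eps = 170.
(1/eps)^2 = 28900.
m = 8*28900 = 231200.

231200


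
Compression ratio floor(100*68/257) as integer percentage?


100*m/n = 100*68/257 ≈ 26.4591.
floor = 26.

26


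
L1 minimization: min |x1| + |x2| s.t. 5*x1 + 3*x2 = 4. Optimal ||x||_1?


Axis intercepts:
  x1 = 4/5, x2 = 0: L1 = 4/5
  x1 = 0, x2 = 4/3: L1 = 4/3
x* = (4/5, 0)
||x*||_1 = 4/5.

4/5


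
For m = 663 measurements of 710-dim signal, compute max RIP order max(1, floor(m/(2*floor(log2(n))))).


floor(log2(710)) = 9.
2*9 = 18.
m/(2*floor(log2(n))) = 663/18 ≈ 36.8333.
floor = 36.
k = max(1, 36) = 36.

36


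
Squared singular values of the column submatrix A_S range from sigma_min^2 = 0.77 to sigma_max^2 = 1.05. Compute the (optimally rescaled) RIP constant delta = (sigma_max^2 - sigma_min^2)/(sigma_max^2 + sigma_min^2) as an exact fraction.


lambda_max - lambda_min = 1.05 - 0.77 = 0.28.
lambda_max + lambda_min = 1.05 + 0.77 = 1.82.
delta = 0.28/1.82 = 28/182 = 2/13.

2/13


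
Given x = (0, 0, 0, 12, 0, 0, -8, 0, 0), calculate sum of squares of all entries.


Non-zero entries: [(3, 12), (6, -8)]
Squares: [144, 64]
||x||_2^2 = sum = 208.

208


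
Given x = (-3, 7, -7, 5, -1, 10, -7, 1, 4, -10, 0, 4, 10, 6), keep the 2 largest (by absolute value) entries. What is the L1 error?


Sorted |x_i| descending: [10, 10, 10, 7, 7, 7, 6, 5, 4, 4, 3, 1, 1, 0]
Keep top 2: [10, 10]
Tail entries: [10, 7, 7, 7, 6, 5, 4, 4, 3, 1, 1, 0]
L1 error = sum of tail = 55.

55


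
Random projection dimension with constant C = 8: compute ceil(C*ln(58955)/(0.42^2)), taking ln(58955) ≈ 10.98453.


ln(58955) ≈ 10.98453.
eps^2 = 0.42^2 = 0.1764.
C*ln(N)/eps^2 ≈ 8*10.98453/0.1764 ≈ 498.1646.
m = ceil(498.1646) = 499.

499


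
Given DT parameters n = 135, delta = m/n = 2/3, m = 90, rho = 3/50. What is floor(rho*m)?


m = 2/3*135 = 90.
rho = 3/50.
rho*m = 3/50*90 = 5.4.
k = floor(5.4) = 5.

5


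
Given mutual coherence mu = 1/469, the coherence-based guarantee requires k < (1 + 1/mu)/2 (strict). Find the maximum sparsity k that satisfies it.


1/mu = 469.
1 + 1/mu = 470.
(1 + 1/mu)/2 = 235 is an integer and the inequality is strict, so k_max = 235 - 1 = 234.

234


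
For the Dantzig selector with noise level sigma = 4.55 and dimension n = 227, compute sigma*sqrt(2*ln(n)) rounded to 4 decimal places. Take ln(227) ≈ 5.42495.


ln(227) ≈ 5.42495.
2*ln(n) ≈ 10.8499.
sqrt(2*ln(n)) ≈ sqrt(10.8499) ≈ 3.293919.
threshold ≈ 4.55*3.293919 = 14.98733145 ≈ 14.9873.

14.9873


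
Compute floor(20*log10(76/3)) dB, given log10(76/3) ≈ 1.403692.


||x||/||e|| = 76/3.
log10(76/3) ≈ 1.403692.
20*log10(||x||/||e||) ≈ 20*1.403692 = 28.07384.
floor(28.07384) = 28.

28


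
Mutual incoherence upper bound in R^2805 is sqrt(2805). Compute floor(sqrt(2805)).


52^2 = 2704 <= 2805 < 2809 = 53^2, so 52 <= sqrt(2805) < 53.
floor(sqrt(2805)) = 52.

52


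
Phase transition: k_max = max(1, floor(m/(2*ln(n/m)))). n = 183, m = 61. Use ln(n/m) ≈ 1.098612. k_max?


n/m = 183/61 = 3.
ln(n/m) ≈ 1.098612.
2*ln(n/m) ≈ 2.197224.
m/(2*ln(n/m)) ≈ 61/2.197224 ≈ 27.7623.
floor = 27.
k_max = max(1, 27) = 27.

27


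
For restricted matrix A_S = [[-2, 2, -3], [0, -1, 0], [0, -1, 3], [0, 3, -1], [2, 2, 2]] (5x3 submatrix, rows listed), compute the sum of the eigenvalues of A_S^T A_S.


Sum of eigenvalues of A_S^T A_S = trace(A_S^T A_S) = sum of squared column norms of A_S.
A_S^T A_S diagonal: [8, 19, 23].
trace = 8 + 19 + 23 = 50.

50


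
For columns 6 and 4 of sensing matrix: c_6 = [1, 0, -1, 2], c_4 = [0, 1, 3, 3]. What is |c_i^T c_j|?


Inner product: 1*0 + 0*1 + -1*3 + 2*3
Products: [0, 0, -3, 6]
Sum = 3.
|dot| = 3.

3


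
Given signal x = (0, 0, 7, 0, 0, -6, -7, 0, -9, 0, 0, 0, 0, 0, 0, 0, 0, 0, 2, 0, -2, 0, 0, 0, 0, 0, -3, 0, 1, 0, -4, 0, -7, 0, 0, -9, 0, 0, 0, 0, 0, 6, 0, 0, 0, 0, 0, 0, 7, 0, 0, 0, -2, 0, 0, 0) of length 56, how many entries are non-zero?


Non-zero positions: [2, 5, 6, 8, 18, 20, 26, 28, 30, 32, 35, 41, 48, 52].
Sparsity = 14.

14


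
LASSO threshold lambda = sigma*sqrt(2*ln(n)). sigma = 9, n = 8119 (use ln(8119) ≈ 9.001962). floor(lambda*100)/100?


ln(8119) ≈ 9.001962.
2*ln(n) ≈ 18.003924.
sqrt(2*ln(n)) ≈ sqrt(18.003924) ≈ 4.243103.
lambda ≈ 9*4.243103 = 38.187927.
floor(lambda*100)/100 = 38.18.

38.18


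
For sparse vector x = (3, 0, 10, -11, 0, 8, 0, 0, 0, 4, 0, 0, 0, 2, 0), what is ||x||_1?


Non-zero entries: [(0, 3), (2, 10), (3, -11), (5, 8), (9, 4), (13, 2)]
Absolute values: [3, 10, 11, 8, 4, 2]
||x||_1 = sum = 38.

38


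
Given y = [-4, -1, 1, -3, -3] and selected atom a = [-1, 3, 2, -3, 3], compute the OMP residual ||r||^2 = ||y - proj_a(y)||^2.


a^T a = 32.
a^T y = 3.
coeff = 3/32 = 3/32.
||r||^2 = 1143/32.

1143/32


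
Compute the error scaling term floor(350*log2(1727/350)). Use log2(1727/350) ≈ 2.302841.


log2(n/k) = log2(1727/350) ≈ 2.302841.
k*log2(n/k) ≈ 350*2.302841 = 805.99435.
floor(805.99435) = 805.

805


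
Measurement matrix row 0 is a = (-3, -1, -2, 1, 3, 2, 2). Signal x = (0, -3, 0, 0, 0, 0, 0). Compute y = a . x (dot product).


Non-zero terms: ['-1*-3']
Products: [3]
y = sum = 3.

3


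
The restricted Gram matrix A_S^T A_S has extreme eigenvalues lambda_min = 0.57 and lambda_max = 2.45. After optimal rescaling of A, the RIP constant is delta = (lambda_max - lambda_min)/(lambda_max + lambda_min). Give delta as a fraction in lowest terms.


lambda_max - lambda_min = 2.45 - 0.57 = 1.88.
lambda_max + lambda_min = 2.45 + 0.57 = 3.02.
delta = 1.88/3.02 = 188/302 = 94/151.

94/151


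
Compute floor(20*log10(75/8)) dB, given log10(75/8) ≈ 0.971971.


||x||/||e|| = 75/8.
log10(75/8) ≈ 0.971971.
20*log10(||x||/||e||) ≈ 20*0.971971 = 19.43942.
floor(19.43942) = 19.

19


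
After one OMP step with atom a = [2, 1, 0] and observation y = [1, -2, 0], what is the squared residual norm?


a^T a = 5.
a^T y = 0.
coeff = 0/5 = 0.
||r||^2 = 5.

5


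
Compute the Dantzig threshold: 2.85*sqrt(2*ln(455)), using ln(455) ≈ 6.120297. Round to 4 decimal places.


ln(455) ≈ 6.120297.
2*ln(n) ≈ 12.240594.
sqrt(2*ln(n)) ≈ sqrt(12.240594) ≈ 3.498656.
threshold ≈ 2.85*3.498656 = 9.9711696 ≈ 9.9712.

9.9712


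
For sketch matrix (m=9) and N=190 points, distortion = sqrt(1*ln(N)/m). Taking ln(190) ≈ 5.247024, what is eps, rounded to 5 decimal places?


ln(190) ≈ 5.247024.
1*ln(N)/m ≈ 1*5.247024/9 ≈ 0.58300267.
eps = sqrt(0.58300267) ≈ 0.7635461 ≈ 0.76355.

0.76355


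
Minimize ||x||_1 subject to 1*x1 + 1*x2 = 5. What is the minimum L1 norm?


Axis intercepts:
  x1 = 5, x2 = 0: L1 = 5
  x1 = 0, x2 = 5: L1 = 5
x* = (5, 0)
||x*||_1 = 5.

5


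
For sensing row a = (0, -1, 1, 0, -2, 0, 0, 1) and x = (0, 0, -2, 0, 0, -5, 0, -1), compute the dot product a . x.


Non-zero terms: ['1*-2', '0*-5', '1*-1']
Products: [-2, 0, -1]
y = sum = -3.

-3


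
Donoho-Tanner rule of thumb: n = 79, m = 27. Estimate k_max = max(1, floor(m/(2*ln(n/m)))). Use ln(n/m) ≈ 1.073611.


n/m = 79/27.
ln(n/m) ≈ 1.073611.
2*ln(n/m) ≈ 2.147222.
m/(2*ln(n/m)) ≈ 27/2.147222 ≈ 12.5744.
floor = 12.
k_max = max(1, 12) = 12.

12


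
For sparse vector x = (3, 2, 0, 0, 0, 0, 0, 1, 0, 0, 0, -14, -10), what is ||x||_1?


Non-zero entries: [(0, 3), (1, 2), (7, 1), (11, -14), (12, -10)]
Absolute values: [3, 2, 1, 14, 10]
||x||_1 = sum = 30.

30


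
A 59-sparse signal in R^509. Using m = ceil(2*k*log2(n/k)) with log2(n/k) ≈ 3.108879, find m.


log2(n/k) = log2(509/59) ≈ 3.108879.
2*k*log2(n/k) ≈ 2*59*3.108879 = 366.847722.
m = ceil(366.847722) = 367.

367


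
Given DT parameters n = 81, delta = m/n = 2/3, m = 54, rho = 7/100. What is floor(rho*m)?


m = 2/3*81 = 54.
rho = 7/100.
rho*m = 7/100*54 = 3.78.
k = floor(3.78) = 3.

3


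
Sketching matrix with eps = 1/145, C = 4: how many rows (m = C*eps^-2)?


1/eps = 145.
(1/eps)^2 = 21025.
m = 4*21025 = 84100.

84100


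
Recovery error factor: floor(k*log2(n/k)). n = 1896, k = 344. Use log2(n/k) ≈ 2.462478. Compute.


log2(n/k) = log2(1896/344) ≈ 2.462478.
k*log2(n/k) ≈ 344*2.462478 = 847.092432.
floor(847.092432) = 847.

847


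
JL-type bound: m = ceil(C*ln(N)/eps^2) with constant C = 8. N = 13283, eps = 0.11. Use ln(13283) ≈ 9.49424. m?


ln(13283) ≈ 9.49424.
eps^2 = 0.11^2 = 0.0121.
C*ln(N)/eps^2 ≈ 8*9.49424/0.0121 ≈ 6277.1835.
m = ceil(6277.1835) = 6278.

6278


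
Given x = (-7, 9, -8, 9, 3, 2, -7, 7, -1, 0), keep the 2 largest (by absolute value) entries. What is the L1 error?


Sorted |x_i| descending: [9, 9, 8, 7, 7, 7, 3, 2, 1, 0]
Keep top 2: [9, 9]
Tail entries: [8, 7, 7, 7, 3, 2, 1, 0]
L1 error = sum of tail = 35.

35


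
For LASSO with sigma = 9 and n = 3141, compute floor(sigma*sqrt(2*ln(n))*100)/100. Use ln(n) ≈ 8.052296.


ln(3141) ≈ 8.052296.
2*ln(n) ≈ 16.104592.
sqrt(2*ln(n)) ≈ sqrt(16.104592) ≈ 4.013053.
lambda ≈ 9*4.013053 = 36.117477.
floor(lambda*100)/100 = 36.11.

36.11


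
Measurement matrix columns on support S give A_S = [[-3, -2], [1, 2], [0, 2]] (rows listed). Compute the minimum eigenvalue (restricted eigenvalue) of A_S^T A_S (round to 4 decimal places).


A_S^T A_S = [[10, 8], [8, 12]].
trace = 22.
det = 56.
disc = trace^2 - 4*det = 484 - 4*56 = 260.
sqrt(260) ≈ 16.124515.
lam_min = (22 - sqrt(260))/2 ≈ (22 - 16.124515)/2 = 2.9377425 ≈ 2.9377.

2.9377


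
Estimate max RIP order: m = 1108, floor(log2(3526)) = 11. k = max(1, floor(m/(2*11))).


floor(log2(3526)) = 11.
2*11 = 22.
m/(2*floor(log2(n))) = 1108/22 ≈ 50.3636.
floor = 50.
k = max(1, 50) = 50.

50


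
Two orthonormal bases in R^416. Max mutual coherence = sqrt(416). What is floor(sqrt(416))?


20^2 = 400 <= 416 < 441 = 21^2, so 20 <= sqrt(416) < 21.
floor(sqrt(416)) = 20.

20


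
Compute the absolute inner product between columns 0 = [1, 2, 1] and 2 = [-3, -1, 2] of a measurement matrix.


Inner product: 1*-3 + 2*-1 + 1*2
Products: [-3, -2, 2]
Sum = -3.
|dot| = 3.

3


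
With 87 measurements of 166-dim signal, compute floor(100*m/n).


100*m/n = 100*87/166 ≈ 52.4096.
floor = 52.

52


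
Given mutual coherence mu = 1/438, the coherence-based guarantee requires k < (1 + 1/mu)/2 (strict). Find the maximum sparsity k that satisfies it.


1/mu = 438.
1 + 1/mu = 439.
(1 + 1/mu)/2 = 219.5 is not an integer, so k_max = floor(219.5) = 219.

219


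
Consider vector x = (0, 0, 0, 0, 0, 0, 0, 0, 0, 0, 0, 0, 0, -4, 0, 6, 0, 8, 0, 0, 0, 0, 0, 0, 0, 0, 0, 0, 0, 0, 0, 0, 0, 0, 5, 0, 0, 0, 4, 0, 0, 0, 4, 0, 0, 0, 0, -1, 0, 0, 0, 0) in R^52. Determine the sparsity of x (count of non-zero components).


Non-zero positions: [13, 15, 17, 34, 38, 42, 47].
Sparsity = 7.

7


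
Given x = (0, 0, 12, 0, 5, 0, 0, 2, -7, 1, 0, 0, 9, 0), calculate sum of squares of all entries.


Non-zero entries: [(2, 12), (4, 5), (7, 2), (8, -7), (9, 1), (12, 9)]
Squares: [144, 25, 4, 49, 1, 81]
||x||_2^2 = sum = 304.

304


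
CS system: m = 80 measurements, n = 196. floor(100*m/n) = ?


100*m/n = 100*80/196 ≈ 40.8163.
floor = 40.

40


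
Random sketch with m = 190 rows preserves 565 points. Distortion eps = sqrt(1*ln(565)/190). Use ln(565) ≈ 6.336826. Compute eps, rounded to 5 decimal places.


ln(565) ≈ 6.336826.
1*ln(N)/m ≈ 1*6.336826/190 ≈ 0.03335172.
eps = sqrt(0.03335172) ≈ 0.1826245 ≈ 0.18262.

0.18262


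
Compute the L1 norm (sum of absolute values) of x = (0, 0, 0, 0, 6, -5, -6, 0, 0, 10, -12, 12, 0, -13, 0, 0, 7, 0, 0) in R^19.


Non-zero entries: [(4, 6), (5, -5), (6, -6), (9, 10), (10, -12), (11, 12), (13, -13), (16, 7)]
Absolute values: [6, 5, 6, 10, 12, 12, 13, 7]
||x||_1 = sum = 71.

71


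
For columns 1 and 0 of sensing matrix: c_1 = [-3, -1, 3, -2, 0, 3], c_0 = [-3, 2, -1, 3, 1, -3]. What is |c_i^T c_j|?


Inner product: -3*-3 + -1*2 + 3*-1 + -2*3 + 0*1 + 3*-3
Products: [9, -2, -3, -6, 0, -9]
Sum = -11.
|dot| = 11.

11


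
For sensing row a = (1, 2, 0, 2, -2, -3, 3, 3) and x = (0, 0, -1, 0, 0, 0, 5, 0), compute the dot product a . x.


Non-zero terms: ['0*-1', '3*5']
Products: [0, 15]
y = sum = 15.

15


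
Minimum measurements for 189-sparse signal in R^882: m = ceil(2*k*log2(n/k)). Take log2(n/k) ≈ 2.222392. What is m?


log2(n/k) = log2(882/189) ≈ 2.222392.
2*k*log2(n/k) ≈ 2*189*2.222392 = 840.064176.
m = ceil(840.064176) = 841.

841


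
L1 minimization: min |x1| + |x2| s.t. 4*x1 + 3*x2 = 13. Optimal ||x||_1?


Axis intercepts:
  x1 = 13/4, x2 = 0: L1 = 13/4
  x1 = 0, x2 = 13/3: L1 = 13/3
x* = (13/4, 0)
||x*||_1 = 13/4.

13/4


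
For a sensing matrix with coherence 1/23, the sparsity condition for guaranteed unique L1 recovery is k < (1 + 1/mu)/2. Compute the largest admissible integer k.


1/mu = 23.
1 + 1/mu = 24.
(1 + 1/mu)/2 = 12 is an integer and the inequality is strict, so k_max = 12 - 1 = 11.

11


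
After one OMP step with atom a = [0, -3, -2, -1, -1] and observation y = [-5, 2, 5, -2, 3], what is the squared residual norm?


a^T a = 15.
a^T y = -17.
coeff = -17/15 = -17/15.
||r||^2 = 716/15.

716/15


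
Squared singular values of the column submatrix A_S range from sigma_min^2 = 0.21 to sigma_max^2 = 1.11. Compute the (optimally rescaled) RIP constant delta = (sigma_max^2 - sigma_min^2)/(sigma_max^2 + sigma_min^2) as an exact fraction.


lambda_max - lambda_min = 1.11 - 0.21 = 0.90.
lambda_max + lambda_min = 1.11 + 0.21 = 1.32.
delta = 0.90/1.32 = 90/132 = 15/22.

15/22


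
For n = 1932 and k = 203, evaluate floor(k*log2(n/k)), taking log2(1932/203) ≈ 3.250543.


log2(n/k) = log2(1932/203) ≈ 3.250543.
k*log2(n/k) ≈ 203*3.250543 = 659.860229.
floor(659.860229) = 659.

659


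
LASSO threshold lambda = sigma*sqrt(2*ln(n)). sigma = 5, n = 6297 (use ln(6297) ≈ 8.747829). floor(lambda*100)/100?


ln(6297) ≈ 8.747829.
2*ln(n) ≈ 17.495658.
sqrt(2*ln(n)) ≈ sqrt(17.495658) ≈ 4.182781.
lambda ≈ 5*4.182781 = 20.913905.
floor(lambda*100)/100 = 20.91.

20.91


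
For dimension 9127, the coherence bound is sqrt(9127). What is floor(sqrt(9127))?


95^2 = 9025 <= 9127 < 9216 = 96^2, so 95 <= sqrt(9127) < 96.
floor(sqrt(9127)) = 95.

95


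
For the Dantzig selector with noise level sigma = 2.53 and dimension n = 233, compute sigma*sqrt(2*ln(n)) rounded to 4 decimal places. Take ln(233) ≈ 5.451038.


ln(233) ≈ 5.451038.
2*ln(n) ≈ 10.902076.
sqrt(2*ln(n)) ≈ sqrt(10.902076) ≈ 3.301829.
threshold ≈ 2.53*3.301829 = 8.35362737 ≈ 8.3536.

8.3536


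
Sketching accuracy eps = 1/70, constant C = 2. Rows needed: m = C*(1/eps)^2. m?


1/eps = 70.
(1/eps)^2 = 4900.
m = 2*4900 = 9800.

9800


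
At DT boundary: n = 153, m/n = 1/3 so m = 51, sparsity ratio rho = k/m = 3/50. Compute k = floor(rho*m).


m = 1/3*153 = 51.
rho = 3/50.
rho*m = 3/50*51 = 3.06.
k = floor(3.06) = 3.

3


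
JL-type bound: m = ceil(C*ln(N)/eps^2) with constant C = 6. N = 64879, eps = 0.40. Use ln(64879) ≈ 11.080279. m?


ln(64879) ≈ 11.080279.
eps^2 = 0.40^2 = 0.16.
C*ln(N)/eps^2 ≈ 6*11.080279/0.16 ≈ 415.5105.
m = ceil(415.5105) = 416.

416


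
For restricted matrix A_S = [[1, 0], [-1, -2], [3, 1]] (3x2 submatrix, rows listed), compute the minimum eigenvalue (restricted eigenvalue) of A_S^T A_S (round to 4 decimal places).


A_S^T A_S = [[11, 5], [5, 5]].
trace = 16.
det = 30.
disc = trace^2 - 4*det = 256 - 4*30 = 136.
sqrt(136) ≈ 11.661904.
lam_min = (16 - sqrt(136))/2 ≈ (16 - 11.661904)/2 = 2.169048 ≈ 2.1690.

2.1690


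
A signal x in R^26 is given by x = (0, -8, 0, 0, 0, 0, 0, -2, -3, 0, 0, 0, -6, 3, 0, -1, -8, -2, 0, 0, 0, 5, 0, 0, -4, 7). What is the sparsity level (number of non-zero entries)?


Non-zero positions: [1, 7, 8, 12, 13, 15, 16, 17, 21, 24, 25].
Sparsity = 11.

11


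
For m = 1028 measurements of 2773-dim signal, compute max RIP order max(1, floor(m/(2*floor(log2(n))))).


floor(log2(2773)) = 11.
2*11 = 22.
m/(2*floor(log2(n))) = 1028/22 ≈ 46.7273.
floor = 46.
k = max(1, 46) = 46.

46


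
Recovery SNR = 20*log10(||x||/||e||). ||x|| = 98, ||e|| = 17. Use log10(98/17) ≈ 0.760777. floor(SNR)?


||x||/||e|| = 98/17.
log10(98/17) ≈ 0.760777.
20*log10(||x||/||e||) ≈ 20*0.760777 = 15.21554.
floor(15.21554) = 15.

15


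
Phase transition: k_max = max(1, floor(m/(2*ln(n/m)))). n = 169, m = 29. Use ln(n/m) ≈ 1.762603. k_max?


n/m = 169/29.
ln(n/m) ≈ 1.762603.
2*ln(n/m) ≈ 3.525206.
m/(2*ln(n/m)) ≈ 29/3.525206 ≈ 8.2265.
floor = 8.
k_max = max(1, 8) = 8.

8


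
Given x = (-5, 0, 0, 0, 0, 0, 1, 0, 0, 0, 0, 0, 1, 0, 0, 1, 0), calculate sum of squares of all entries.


Non-zero entries: [(0, -5), (6, 1), (12, 1), (15, 1)]
Squares: [25, 1, 1, 1]
||x||_2^2 = sum = 28.

28


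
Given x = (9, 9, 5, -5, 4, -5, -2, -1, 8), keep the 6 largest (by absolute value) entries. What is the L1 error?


Sorted |x_i| descending: [9, 9, 8, 5, 5, 5, 4, 2, 1]
Keep top 6: [9, 9, 8, 5, 5, 5]
Tail entries: [4, 2, 1]
L1 error = sum of tail = 7.

7


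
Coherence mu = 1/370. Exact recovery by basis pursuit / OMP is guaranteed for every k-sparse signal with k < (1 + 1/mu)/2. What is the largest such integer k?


1/mu = 370.
1 + 1/mu = 371.
(1 + 1/mu)/2 = 185.5 is not an integer, so k_max = floor(185.5) = 185.

185


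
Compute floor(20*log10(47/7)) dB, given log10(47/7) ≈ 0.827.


||x||/||e|| = 47/7.
log10(47/7) ≈ 0.827.
20*log10(||x||/||e||) ≈ 20*0.827 = 16.54.
floor(16.54) = 16.

16


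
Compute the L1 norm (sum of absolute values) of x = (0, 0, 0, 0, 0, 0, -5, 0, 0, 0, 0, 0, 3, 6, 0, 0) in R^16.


Non-zero entries: [(6, -5), (12, 3), (13, 6)]
Absolute values: [5, 3, 6]
||x||_1 = sum = 14.

14


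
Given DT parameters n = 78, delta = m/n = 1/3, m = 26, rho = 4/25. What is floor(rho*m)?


m = 1/3*78 = 26.
rho = 4/25.
rho*m = 4/25*26 = 4.16.
k = floor(4.16) = 4.

4


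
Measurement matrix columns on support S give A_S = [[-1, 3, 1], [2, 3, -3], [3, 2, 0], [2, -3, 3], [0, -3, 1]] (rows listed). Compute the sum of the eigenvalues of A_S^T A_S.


Sum of eigenvalues of A_S^T A_S = trace(A_S^T A_S) = sum of squared column norms of A_S.
A_S^T A_S diagonal: [18, 40, 20].
trace = 18 + 40 + 20 = 78.

78


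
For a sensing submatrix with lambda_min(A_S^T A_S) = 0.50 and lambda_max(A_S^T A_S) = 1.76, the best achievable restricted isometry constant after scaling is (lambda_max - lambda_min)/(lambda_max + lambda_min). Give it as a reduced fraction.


lambda_max - lambda_min = 1.76 - 0.50 = 1.26.
lambda_max + lambda_min = 1.76 + 0.50 = 2.26.
delta = 1.26/2.26 = 126/226 = 63/113.

63/113


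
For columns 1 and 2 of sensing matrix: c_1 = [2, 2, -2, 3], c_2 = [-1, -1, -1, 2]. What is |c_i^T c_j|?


Inner product: 2*-1 + 2*-1 + -2*-1 + 3*2
Products: [-2, -2, 2, 6]
Sum = 4.
|dot| = 4.

4


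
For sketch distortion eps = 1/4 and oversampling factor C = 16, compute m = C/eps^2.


1/eps = 4.
(1/eps)^2 = 16.
m = 16*16 = 256.

256


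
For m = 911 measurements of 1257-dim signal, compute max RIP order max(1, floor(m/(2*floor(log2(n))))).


floor(log2(1257)) = 10.
2*10 = 20.
m/(2*floor(log2(n))) = 911/20 ≈ 45.55.
floor = 45.
k = max(1, 45) = 45.

45


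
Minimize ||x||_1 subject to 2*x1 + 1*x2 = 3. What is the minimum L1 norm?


Axis intercepts:
  x1 = 3/2, x2 = 0: L1 = 3/2
  x1 = 0, x2 = 3: L1 = 3
x* = (3/2, 0)
||x*||_1 = 3/2.

3/2


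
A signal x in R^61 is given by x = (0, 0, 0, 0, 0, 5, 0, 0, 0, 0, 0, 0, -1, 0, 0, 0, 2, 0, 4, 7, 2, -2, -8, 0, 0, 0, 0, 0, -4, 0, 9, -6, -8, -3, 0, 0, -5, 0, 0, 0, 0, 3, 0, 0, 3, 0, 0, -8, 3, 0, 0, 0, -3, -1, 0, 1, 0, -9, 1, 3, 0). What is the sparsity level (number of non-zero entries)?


Non-zero positions: [5, 12, 16, 18, 19, 20, 21, 22, 28, 30, 31, 32, 33, 36, 41, 44, 47, 48, 52, 53, 55, 57, 58, 59].
Sparsity = 24.

24


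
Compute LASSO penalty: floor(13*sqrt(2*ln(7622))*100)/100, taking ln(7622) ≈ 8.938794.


ln(7622) ≈ 8.938794.
2*ln(n) ≈ 17.877588.
sqrt(2*ln(n)) ≈ sqrt(17.877588) ≈ 4.22819.
lambda ≈ 13*4.22819 = 54.96647.
floor(lambda*100)/100 = 54.96.

54.96


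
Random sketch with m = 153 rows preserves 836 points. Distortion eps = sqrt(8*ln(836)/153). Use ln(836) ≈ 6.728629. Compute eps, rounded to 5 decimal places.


ln(836) ≈ 6.728629.
8*ln(N)/m ≈ 8*6.728629/153 ≈ 0.35182374.
eps = sqrt(0.35182374) ≈ 0.5931473 ≈ 0.59315.

0.59315


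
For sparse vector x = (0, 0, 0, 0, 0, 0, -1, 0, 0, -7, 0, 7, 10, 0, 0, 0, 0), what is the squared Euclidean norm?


Non-zero entries: [(6, -1), (9, -7), (11, 7), (12, 10)]
Squares: [1, 49, 49, 100]
||x||_2^2 = sum = 199.

199


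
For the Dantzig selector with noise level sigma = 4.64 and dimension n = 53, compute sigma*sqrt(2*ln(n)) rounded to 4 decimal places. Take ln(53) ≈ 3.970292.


ln(53) ≈ 3.970292.
2*ln(n) ≈ 7.940584.
sqrt(2*ln(n)) ≈ sqrt(7.940584) ≈ 2.817904.
threshold ≈ 4.64*2.817904 = 13.07507456 ≈ 13.0751.

13.0751


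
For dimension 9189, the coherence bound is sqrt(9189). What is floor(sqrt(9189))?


95^2 = 9025 <= 9189 < 9216 = 96^2, so 95 <= sqrt(9189) < 96.
floor(sqrt(9189)) = 95.

95


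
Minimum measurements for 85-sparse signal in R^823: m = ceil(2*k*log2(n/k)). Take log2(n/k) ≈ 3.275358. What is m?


log2(n/k) = log2(823/85) ≈ 3.275358.
2*k*log2(n/k) ≈ 2*85*3.275358 = 556.81086.
m = ceil(556.81086) = 557.

557


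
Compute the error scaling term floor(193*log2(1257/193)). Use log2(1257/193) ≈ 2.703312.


log2(n/k) = log2(1257/193) ≈ 2.703312.
k*log2(n/k) ≈ 193*2.703312 = 521.739216.
floor(521.739216) = 521.

521


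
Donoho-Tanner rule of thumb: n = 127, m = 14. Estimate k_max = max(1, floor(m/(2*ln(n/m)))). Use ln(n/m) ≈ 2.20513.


n/m = 127/14.
ln(n/m) ≈ 2.20513.
2*ln(n/m) ≈ 4.41026.
m/(2*ln(n/m)) ≈ 14/4.41026 ≈ 3.1744.
floor = 3.
k_max = max(1, 3) = 3.

3


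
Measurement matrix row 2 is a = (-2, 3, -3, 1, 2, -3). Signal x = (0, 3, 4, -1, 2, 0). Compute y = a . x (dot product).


Non-zero terms: ['3*3', '-3*4', '1*-1', '2*2']
Products: [9, -12, -1, 4]
y = sum = 0.

0


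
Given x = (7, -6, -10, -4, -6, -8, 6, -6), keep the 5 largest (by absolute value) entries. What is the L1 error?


Sorted |x_i| descending: [10, 8, 7, 6, 6, 6, 6, 4]
Keep top 5: [10, 8, 7, 6, 6]
Tail entries: [6, 6, 4]
L1 error = sum of tail = 16.

16


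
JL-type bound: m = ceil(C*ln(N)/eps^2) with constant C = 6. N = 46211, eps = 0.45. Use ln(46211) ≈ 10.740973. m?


ln(46211) ≈ 10.740973.
eps^2 = 0.45^2 = 0.2025.
C*ln(N)/eps^2 ≈ 6*10.740973/0.2025 ≈ 318.2511.
m = ceil(318.2511) = 319.

319


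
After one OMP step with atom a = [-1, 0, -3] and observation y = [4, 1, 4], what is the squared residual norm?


a^T a = 10.
a^T y = -16.
coeff = -16/10 = -8/5.
||r||^2 = 37/5.

37/5


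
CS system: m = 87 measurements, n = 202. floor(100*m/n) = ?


100*m/n = 100*87/202 ≈ 43.0693.
floor = 43.

43


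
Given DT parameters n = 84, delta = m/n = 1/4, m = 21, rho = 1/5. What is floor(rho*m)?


m = 1/4*84 = 21.
rho = 1/5.
rho*m = 1/5*21 = 4.2.
k = floor(4.2) = 4.

4


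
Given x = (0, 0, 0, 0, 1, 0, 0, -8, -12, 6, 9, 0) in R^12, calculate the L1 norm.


Non-zero entries: [(4, 1), (7, -8), (8, -12), (9, 6), (10, 9)]
Absolute values: [1, 8, 12, 6, 9]
||x||_1 = sum = 36.

36


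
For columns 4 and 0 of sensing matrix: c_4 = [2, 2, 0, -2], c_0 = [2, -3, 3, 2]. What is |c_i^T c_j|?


Inner product: 2*2 + 2*-3 + 0*3 + -2*2
Products: [4, -6, 0, -4]
Sum = -6.
|dot| = 6.

6


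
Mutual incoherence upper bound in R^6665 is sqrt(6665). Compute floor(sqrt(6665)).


81^2 = 6561 <= 6665 < 6724 = 82^2, so 81 <= sqrt(6665) < 82.
floor(sqrt(6665)) = 81.

81


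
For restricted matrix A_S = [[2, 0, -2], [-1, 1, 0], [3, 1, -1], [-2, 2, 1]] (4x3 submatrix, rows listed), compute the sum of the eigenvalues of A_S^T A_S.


Sum of eigenvalues of A_S^T A_S = trace(A_S^T A_S) = sum of squared column norms of A_S.
A_S^T A_S diagonal: [18, 6, 6].
trace = 18 + 6 + 6 = 30.

30


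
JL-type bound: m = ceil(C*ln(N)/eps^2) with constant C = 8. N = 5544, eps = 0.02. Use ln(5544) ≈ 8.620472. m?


ln(5544) ≈ 8.620472.
eps^2 = 0.02^2 = 0.0004.
C*ln(N)/eps^2 ≈ 8*8.620472/0.0004 ≈ 172409.44.
m = ceil(172409.44) = 172410.

172410


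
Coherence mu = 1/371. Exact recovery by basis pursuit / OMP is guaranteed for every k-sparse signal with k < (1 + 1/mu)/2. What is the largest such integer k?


1/mu = 371.
1 + 1/mu = 372.
(1 + 1/mu)/2 = 186 is an integer and the inequality is strict, so k_max = 186 - 1 = 185.

185


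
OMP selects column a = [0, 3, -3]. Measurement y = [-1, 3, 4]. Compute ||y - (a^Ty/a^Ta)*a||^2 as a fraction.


a^T a = 18.
a^T y = -3.
coeff = -3/18 = -1/6.
||r||^2 = 51/2.

51/2


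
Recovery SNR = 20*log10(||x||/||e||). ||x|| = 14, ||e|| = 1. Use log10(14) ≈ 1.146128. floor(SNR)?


||x||/||e|| = 14/1 = 14.
log10(14) ≈ 1.146128.
20*log10(||x||/||e||) ≈ 20*1.146128 = 22.92256.
floor(22.92256) = 22.

22


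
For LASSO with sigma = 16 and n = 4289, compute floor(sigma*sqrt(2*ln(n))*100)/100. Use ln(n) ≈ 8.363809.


ln(4289) ≈ 8.363809.
2*ln(n) ≈ 16.727618.
sqrt(2*ln(n)) ≈ sqrt(16.727618) ≈ 4.089941.
lambda ≈ 16*4.089941 = 65.439056.
floor(lambda*100)/100 = 65.43.

65.43


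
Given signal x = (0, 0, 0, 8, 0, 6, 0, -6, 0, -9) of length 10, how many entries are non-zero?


Non-zero positions: [3, 5, 7, 9].
Sparsity = 4.

4


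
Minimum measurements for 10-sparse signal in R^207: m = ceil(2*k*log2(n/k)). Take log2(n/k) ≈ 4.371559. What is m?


log2(n/k) = log2(207/10) ≈ 4.371559.
2*k*log2(n/k) ≈ 2*10*4.371559 = 87.43118.
m = ceil(87.43118) = 88.

88


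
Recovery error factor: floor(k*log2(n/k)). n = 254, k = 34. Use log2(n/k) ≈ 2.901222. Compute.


log2(n/k) = log2(254/34) ≈ 2.901222.
k*log2(n/k) ≈ 34*2.901222 = 98.641548.
floor(98.641548) = 98.

98


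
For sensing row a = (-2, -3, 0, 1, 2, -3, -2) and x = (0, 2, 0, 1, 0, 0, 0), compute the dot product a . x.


Non-zero terms: ['-3*2', '1*1']
Products: [-6, 1]
y = sum = -5.

-5


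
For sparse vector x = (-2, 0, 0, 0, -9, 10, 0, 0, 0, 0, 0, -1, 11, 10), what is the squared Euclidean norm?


Non-zero entries: [(0, -2), (4, -9), (5, 10), (11, -1), (12, 11), (13, 10)]
Squares: [4, 81, 100, 1, 121, 100]
||x||_2^2 = sum = 407.

407


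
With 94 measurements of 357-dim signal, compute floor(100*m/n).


100*m/n = 100*94/357 ≈ 26.3305.
floor = 26.

26


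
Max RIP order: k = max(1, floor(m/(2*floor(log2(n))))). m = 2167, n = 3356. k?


floor(log2(3356)) = 11.
2*11 = 22.
m/(2*floor(log2(n))) = 2167/22 ≈ 98.5.
floor = 98.
k = max(1, 98) = 98.

98


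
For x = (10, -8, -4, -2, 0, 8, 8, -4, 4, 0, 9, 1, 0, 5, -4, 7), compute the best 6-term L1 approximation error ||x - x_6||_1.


Sorted |x_i| descending: [10, 9, 8, 8, 8, 7, 5, 4, 4, 4, 4, 2, 1, 0, 0, 0]
Keep top 6: [10, 9, 8, 8, 8, 7]
Tail entries: [5, 4, 4, 4, 4, 2, 1, 0, 0, 0]
L1 error = sum of tail = 24.

24


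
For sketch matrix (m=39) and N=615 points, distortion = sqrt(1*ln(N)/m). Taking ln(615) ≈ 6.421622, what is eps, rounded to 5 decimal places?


ln(615) ≈ 6.421622.
1*ln(N)/m ≈ 1*6.421622/39 ≈ 0.16465697.
eps = sqrt(0.16465697) ≈ 0.4057795 ≈ 0.40578.

0.40578


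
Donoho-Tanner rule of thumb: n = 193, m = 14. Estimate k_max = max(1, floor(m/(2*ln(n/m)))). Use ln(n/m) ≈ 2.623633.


n/m = 193/14.
ln(n/m) ≈ 2.623633.
2*ln(n/m) ≈ 5.247266.
m/(2*ln(n/m)) ≈ 14/5.247266 ≈ 2.6681.
floor = 2.
k_max = max(1, 2) = 2.

2


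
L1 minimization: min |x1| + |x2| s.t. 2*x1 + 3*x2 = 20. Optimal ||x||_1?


Axis intercepts:
  x1 = 10, x2 = 0: L1 = 10
  x1 = 0, x2 = 20/3: L1 = 20/3
x* = (0, 20/3)
||x*||_1 = 20/3.

20/3


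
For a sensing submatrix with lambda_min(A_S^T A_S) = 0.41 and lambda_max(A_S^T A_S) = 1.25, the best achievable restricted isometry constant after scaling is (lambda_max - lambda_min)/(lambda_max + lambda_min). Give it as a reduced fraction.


lambda_max - lambda_min = 1.25 - 0.41 = 0.84.
lambda_max + lambda_min = 1.25 + 0.41 = 1.66.
delta = 0.84/1.66 = 84/166 = 42/83.

42/83


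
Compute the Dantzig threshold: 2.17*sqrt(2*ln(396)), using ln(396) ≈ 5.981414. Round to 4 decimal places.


ln(396) ≈ 5.981414.
2*ln(n) ≈ 11.962828.
sqrt(2*ln(n)) ≈ sqrt(11.962828) ≈ 3.458732.
threshold ≈ 2.17*3.458732 = 7.50544844 ≈ 7.5054.

7.5054


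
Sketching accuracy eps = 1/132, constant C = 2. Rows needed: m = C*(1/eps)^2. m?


1/eps = 132.
(1/eps)^2 = 17424.
m = 2*17424 = 34848.

34848


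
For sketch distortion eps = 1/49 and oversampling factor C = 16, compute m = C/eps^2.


1/eps = 49.
(1/eps)^2 = 2401.
m = 16*2401 = 38416.

38416


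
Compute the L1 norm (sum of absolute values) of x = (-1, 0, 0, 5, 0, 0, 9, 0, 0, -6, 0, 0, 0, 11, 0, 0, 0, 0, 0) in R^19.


Non-zero entries: [(0, -1), (3, 5), (6, 9), (9, -6), (13, 11)]
Absolute values: [1, 5, 9, 6, 11]
||x||_1 = sum = 32.

32


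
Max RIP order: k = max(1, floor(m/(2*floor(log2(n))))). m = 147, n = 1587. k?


floor(log2(1587)) = 10.
2*10 = 20.
m/(2*floor(log2(n))) = 147/20 ≈ 7.35.
floor = 7.
k = max(1, 7) = 7.

7


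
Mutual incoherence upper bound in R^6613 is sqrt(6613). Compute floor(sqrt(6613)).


81^2 = 6561 <= 6613 < 6724 = 82^2, so 81 <= sqrt(6613) < 82.
floor(sqrt(6613)) = 81.

81


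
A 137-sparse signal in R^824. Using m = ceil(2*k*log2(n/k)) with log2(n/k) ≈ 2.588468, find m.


log2(n/k) = log2(824/137) ≈ 2.588468.
2*k*log2(n/k) ≈ 2*137*2.588468 = 709.240232.
m = ceil(709.240232) = 710.

710


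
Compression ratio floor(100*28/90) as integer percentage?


100*m/n = 100*28/90 ≈ 31.1111.
floor = 31.

31


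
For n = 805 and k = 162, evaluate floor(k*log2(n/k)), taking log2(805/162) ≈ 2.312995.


log2(n/k) = log2(805/162) ≈ 2.312995.
k*log2(n/k) ≈ 162*2.312995 = 374.70519.
floor(374.70519) = 374.

374


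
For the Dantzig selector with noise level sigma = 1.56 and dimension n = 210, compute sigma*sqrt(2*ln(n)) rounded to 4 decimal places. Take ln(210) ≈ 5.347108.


ln(210) ≈ 5.347108.
2*ln(n) ≈ 10.694216.
sqrt(2*ln(n)) ≈ sqrt(10.694216) ≈ 3.270201.
threshold ≈ 1.56*3.270201 = 5.10151356 ≈ 5.1015.

5.1015


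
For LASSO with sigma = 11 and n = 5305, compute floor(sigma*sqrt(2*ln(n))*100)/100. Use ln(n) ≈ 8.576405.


ln(5305) ≈ 8.576405.
2*ln(n) ≈ 17.15281.
sqrt(2*ln(n)) ≈ sqrt(17.15281) ≈ 4.141595.
lambda ≈ 11*4.141595 = 45.557545.
floor(lambda*100)/100 = 45.55.

45.55


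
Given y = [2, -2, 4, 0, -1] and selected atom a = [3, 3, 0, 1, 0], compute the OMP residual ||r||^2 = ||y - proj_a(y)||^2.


a^T a = 19.
a^T y = 0.
coeff = 0/19 = 0.
||r||^2 = 25.

25


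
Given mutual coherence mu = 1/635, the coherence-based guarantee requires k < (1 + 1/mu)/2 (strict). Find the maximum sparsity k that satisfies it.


1/mu = 635.
1 + 1/mu = 636.
(1 + 1/mu)/2 = 318 is an integer and the inequality is strict, so k_max = 318 - 1 = 317.

317


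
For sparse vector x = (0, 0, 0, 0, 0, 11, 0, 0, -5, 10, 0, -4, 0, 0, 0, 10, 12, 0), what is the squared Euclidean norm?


Non-zero entries: [(5, 11), (8, -5), (9, 10), (11, -4), (15, 10), (16, 12)]
Squares: [121, 25, 100, 16, 100, 144]
||x||_2^2 = sum = 506.

506


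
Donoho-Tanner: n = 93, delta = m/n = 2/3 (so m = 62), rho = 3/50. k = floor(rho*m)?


m = 2/3*93 = 62.
rho = 3/50.
rho*m = 3/50*62 = 3.72.
k = floor(3.72) = 3.

3


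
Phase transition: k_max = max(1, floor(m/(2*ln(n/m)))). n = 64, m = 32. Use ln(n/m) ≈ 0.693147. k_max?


n/m = 64/32 = 2.
ln(n/m) ≈ 0.693147.
2*ln(n/m) ≈ 1.386294.
m/(2*ln(n/m)) ≈ 32/1.386294 ≈ 23.0831.
floor = 23.
k_max = max(1, 23) = 23.

23


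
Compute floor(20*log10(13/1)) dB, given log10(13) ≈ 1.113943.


||x||/||e|| = 13/1 = 13.
log10(13) ≈ 1.113943.
20*log10(||x||/||e||) ≈ 20*1.113943 = 22.27886.
floor(22.27886) = 22.

22


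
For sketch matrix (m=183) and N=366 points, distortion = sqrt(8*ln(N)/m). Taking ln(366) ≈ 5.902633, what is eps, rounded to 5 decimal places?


ln(366) ≈ 5.902633.
8*ln(N)/m ≈ 8*5.902633/183 ≈ 0.2580386.
eps = sqrt(0.2580386) ≈ 0.507975 ≈ 0.50798.

0.50798


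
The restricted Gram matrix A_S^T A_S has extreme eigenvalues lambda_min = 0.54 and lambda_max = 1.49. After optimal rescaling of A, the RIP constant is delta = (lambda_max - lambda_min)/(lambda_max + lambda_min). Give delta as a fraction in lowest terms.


lambda_max - lambda_min = 1.49 - 0.54 = 0.95.
lambda_max + lambda_min = 1.49 + 0.54 = 2.03.
delta = 0.95/2.03 = 95/203.

95/203


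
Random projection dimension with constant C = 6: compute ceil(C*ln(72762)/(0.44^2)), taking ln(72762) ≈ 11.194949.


ln(72762) ≈ 11.194949.
eps^2 = 0.44^2 = 0.1936.
C*ln(N)/eps^2 ≈ 6*11.194949/0.1936 ≈ 346.9509.
m = ceil(346.9509) = 347.

347


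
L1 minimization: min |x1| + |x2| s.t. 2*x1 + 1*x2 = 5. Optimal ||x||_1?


Axis intercepts:
  x1 = 5/2, x2 = 0: L1 = 5/2
  x1 = 0, x2 = 5: L1 = 5
x* = (5/2, 0)
||x*||_1 = 5/2.

5/2


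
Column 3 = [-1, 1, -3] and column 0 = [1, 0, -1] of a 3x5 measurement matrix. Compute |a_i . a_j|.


Inner product: -1*1 + 1*0 + -3*-1
Products: [-1, 0, 3]
Sum = 2.
|dot| = 2.

2


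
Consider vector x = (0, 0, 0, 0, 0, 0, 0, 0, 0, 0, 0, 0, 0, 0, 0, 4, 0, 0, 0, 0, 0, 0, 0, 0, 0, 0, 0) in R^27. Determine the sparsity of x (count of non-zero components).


Non-zero positions: [15].
Sparsity = 1.

1


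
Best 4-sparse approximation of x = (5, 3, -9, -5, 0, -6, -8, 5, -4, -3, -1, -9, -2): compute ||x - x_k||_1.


Sorted |x_i| descending: [9, 9, 8, 6, 5, 5, 5, 4, 3, 3, 2, 1, 0]
Keep top 4: [9, 9, 8, 6]
Tail entries: [5, 5, 5, 4, 3, 3, 2, 1, 0]
L1 error = sum of tail = 28.

28


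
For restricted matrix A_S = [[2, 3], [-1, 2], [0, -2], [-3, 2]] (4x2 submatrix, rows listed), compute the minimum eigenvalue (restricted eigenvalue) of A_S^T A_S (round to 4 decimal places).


A_S^T A_S = [[14, -2], [-2, 21]].
trace = 35.
det = 290.
disc = trace^2 - 4*det = 1225 - 4*290 = 65.
sqrt(65) ≈ 8.062258.
lam_min = (35 - sqrt(65))/2 ≈ (35 - 8.062258)/2 = 13.468871 ≈ 13.4689.

13.4689


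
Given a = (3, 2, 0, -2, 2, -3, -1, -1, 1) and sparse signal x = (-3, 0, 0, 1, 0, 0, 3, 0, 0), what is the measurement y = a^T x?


Non-zero terms: ['3*-3', '-2*1', '-1*3']
Products: [-9, -2, -3]
y = sum = -14.

-14


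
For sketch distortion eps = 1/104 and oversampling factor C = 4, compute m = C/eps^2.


1/eps = 104.
(1/eps)^2 = 10816.
m = 4*10816 = 43264.

43264


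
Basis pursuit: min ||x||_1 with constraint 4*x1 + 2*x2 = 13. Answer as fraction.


Axis intercepts:
  x1 = 13/4, x2 = 0: L1 = 13/4
  x1 = 0, x2 = 13/2: L1 = 13/2
x* = (13/4, 0)
||x*||_1 = 13/4.

13/4


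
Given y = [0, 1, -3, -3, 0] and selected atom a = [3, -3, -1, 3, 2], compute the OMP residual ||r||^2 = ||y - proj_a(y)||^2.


a^T a = 32.
a^T y = -9.
coeff = -9/32 = -9/32.
||r||^2 = 527/32.

527/32


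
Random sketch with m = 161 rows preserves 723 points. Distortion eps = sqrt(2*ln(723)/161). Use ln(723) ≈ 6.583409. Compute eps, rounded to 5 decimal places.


ln(723) ≈ 6.583409.
2*ln(N)/m ≈ 2*6.583409/161 ≈ 0.08178148.
eps = sqrt(0.08178148) ≈ 0.2859746 ≈ 0.28597.

0.28597


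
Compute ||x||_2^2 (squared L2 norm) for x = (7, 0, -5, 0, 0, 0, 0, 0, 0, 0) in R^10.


Non-zero entries: [(0, 7), (2, -5)]
Squares: [49, 25]
||x||_2^2 = sum = 74.

74


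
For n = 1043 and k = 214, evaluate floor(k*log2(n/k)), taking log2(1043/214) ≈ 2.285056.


log2(n/k) = log2(1043/214) ≈ 2.285056.
k*log2(n/k) ≈ 214*2.285056 = 489.001984.
floor(489.001984) = 489.

489


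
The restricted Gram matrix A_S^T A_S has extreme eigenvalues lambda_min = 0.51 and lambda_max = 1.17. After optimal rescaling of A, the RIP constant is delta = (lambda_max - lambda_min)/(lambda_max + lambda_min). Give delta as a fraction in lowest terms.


lambda_max - lambda_min = 1.17 - 0.51 = 0.66.
lambda_max + lambda_min = 1.17 + 0.51 = 1.68.
delta = 0.66/1.68 = 66/168 = 11/28.

11/28


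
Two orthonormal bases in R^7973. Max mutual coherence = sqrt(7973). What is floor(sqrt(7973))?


89^2 = 7921 <= 7973 < 8100 = 90^2, so 89 <= sqrt(7973) < 90.
floor(sqrt(7973)) = 89.

89


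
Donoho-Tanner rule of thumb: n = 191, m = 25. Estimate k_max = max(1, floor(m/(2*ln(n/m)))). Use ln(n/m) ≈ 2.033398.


n/m = 191/25.
ln(n/m) ≈ 2.033398.
2*ln(n/m) ≈ 4.066796.
m/(2*ln(n/m)) ≈ 25/4.066796 ≈ 6.1473.
floor = 6.
k_max = max(1, 6) = 6.

6


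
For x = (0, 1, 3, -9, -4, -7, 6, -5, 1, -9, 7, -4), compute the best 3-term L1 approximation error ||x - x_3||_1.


Sorted |x_i| descending: [9, 9, 7, 7, 6, 5, 4, 4, 3, 1, 1, 0]
Keep top 3: [9, 9, 7]
Tail entries: [7, 6, 5, 4, 4, 3, 1, 1, 0]
L1 error = sum of tail = 31.

31


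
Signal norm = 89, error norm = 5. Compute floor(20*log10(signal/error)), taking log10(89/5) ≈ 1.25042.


||x||/||e|| = 89/5.
log10(89/5) ≈ 1.25042.
20*log10(||x||/||e||) ≈ 20*1.25042 = 25.0084.
floor(25.0084) = 25.

25
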